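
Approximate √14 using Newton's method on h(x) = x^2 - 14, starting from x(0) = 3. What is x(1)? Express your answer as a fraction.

h'(x) = 2x.
h(3) = -5, h'(3) = 6, so x(1) = 3 - (-5)/6 = 23/6.

23/6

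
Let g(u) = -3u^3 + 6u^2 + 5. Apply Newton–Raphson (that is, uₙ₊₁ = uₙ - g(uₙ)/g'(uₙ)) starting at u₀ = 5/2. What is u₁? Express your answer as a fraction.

7/3

g'(u) = -9u^2 + 12u.
g(5/2) = -35/8, g'(5/2) = -105/4, so u₁ = (5/2) - (-35/8)/(-105/4) = 7/3.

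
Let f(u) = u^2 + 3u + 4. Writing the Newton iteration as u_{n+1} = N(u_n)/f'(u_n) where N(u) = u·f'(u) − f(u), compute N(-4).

f'(u) = 2u + 3.
N(u) = u·f'(u) − f(u) = u·(2u + 3) − (u^2 + 3u + 4) = u^2 − 4.
N(-4) = 12.

12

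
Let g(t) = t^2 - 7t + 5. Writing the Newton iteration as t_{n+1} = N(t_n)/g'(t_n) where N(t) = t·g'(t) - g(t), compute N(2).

g'(t) = 2t - 7.
N(t) = t·g'(t) - g(t) = t·(2t - 7) - (t^2 - 7t + 5) = t^2 - 5.
N(2) = -1.

-1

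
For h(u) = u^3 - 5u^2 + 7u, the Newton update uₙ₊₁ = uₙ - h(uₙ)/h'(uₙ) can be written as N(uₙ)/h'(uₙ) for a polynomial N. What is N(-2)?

-36

h'(u) = 3u^2 - 10u + 7.
N(u) = u·h'(u) - h(u) = u·(3u^2 - 10u + 7) - (u^3 - 5u^2 + 7u) = 2u^3 - 5u^2.
N(-2) = -36.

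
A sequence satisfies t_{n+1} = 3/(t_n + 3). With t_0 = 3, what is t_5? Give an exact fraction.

34/43

t_1 = 3/(3 + 3) = 1/2.
t_2 = 3/(1/2 + 3) = 6/7.
t_3 = 3/(6/7 + 3) = 7/9.
t_4 = 3/(7/9 + 3) = 27/34.
t_5 = 3/(27/34 + 3) = 34/43.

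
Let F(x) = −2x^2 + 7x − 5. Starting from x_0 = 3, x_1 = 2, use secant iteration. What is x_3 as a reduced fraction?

13/5

F(3) = −2, F(2) = 1. x_2 = 2 − 1·(2 − 3)/(1 − (−2)) = 7/3.
F(2) = 1, F(7/3) = 4/9. x_3 = (7/3) − (4/9)·((7/3) − 2)/((4/9) − 1) = 13/5.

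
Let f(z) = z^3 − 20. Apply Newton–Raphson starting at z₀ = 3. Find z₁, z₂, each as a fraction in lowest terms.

f'(z) = 3z^2.
f(3) = 7, f'(3) = 27, so z₁ = 3 − 7/27 = 74/27.
f(74/27) = 11564/19683, f'(74/27) = 5476/243, so z₂ = (74/27) − (11564/19683)/(5476/243) = 301027/110889.

z₁ = 74/27, z₂ = 301027/110889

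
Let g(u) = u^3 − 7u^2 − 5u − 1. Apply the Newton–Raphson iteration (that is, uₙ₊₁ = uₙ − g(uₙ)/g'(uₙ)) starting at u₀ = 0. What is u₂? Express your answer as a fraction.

−22/65

g'(u) = 3u^2 − 14u − 5.
g(0) = −1, g'(0) = −5, so u₁ = 0 − (−1)/(−5) = −1/5.
g(−1/5) = −36/125, g'(−1/5) = −52/25, so u₂ = (−1/5) − (−36/125)/(−52/25) = −22/65.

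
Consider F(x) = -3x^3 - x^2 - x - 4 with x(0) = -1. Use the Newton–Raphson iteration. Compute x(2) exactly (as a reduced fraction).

F'(x) = -9x^2 - 2x - 1.
F(-1) = -1, F'(-1) = -8, so x(1) = (-1) - (-1)/(-8) = -9/8.
F(-9/8) = 67/512, F'(-9/8) = -649/64, so x(2) = (-9/8) - (67/512)/(-649/64) = -2887/2596.

-2887/2596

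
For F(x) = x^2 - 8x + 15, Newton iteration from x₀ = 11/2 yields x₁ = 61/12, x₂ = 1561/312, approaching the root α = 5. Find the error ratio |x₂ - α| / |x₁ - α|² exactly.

x₁ - α = 61/12 - 5 = 1/12, so |x₁ - α| = 1/12.
x₂ - α = 1561/312 - 5 = 1/312, so |x₂ - α| = 1/312.
|x₁ - α|² = 1/144.
Ratio = (1/312) / (1/144) = 6/13.

6/13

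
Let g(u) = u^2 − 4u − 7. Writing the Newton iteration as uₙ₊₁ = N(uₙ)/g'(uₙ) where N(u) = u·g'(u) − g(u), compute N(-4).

23

g'(u) = 2u − 4.
N(u) = u·g'(u) − g(u) = u·(2u − 4) − (u^2 − 4u − 7) = u^2 + 7.
N(-4) = 23.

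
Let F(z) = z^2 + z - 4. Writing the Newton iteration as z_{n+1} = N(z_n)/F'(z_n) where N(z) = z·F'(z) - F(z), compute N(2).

F'(z) = 2z + 1.
N(z) = z·F'(z) - F(z) = z·(2z + 1) - (z^2 + z - 4) = z^2 + 4.
N(2) = 8.

8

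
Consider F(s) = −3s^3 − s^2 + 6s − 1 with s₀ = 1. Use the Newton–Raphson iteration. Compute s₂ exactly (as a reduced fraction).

1351/1170

F'(s) = −9s^2 − 2s + 6.
F(1) = 1, F'(1) = −5, so s₁ = 1 − 1/(−5) = 6/5.
F(6/5) = −53/125, F'(6/5) = −234/25, so s₂ = (6/5) − (−53/125)/(−234/25) = 1351/1170.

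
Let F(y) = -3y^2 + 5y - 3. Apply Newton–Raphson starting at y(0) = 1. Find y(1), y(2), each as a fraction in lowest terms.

y(1) = 0, y(2) = 3/5

F'(y) = -6y + 5.
F(1) = -1, F'(1) = -1, so y(1) = 1 - (-1)/(-1) = 0.
F(0) = -3, F'(0) = 5, so y(2) = 0 - (-3)/5 = 3/5.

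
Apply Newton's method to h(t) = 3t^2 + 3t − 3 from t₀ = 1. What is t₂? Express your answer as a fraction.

13/21

h'(t) = 6t + 3.
h(1) = 3, h'(1) = 9, so t₁ = 1 − 3/9 = 2/3.
h(2/3) = 1/3, h'(2/3) = 7, so t₂ = (2/3) − (1/3)/7 = 13/21.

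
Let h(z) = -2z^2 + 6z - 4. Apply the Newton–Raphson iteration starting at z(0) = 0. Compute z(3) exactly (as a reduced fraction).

254/255

h'(z) = -4z + 6.
h(0) = -4, h'(0) = 6, so z(1) = 0 - (-4)/6 = 2/3.
h(2/3) = -8/9, h'(2/3) = 10/3, so z(2) = (2/3) - (-8/9)/(10/3) = 14/15.
h(14/15) = -32/225, h'(14/15) = 34/15, so z(3) = (14/15) - (-32/225)/(34/15) = 254/255.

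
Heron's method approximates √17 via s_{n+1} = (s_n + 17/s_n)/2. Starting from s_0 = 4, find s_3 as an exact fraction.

s_1 = (4 + 17/4)/2 = 33/8.
s_2 = (33/8 + 17/(33/8))/2 = 2177/528.
s_3 = (2177/528 + 17/(2177/528))/2 = 9478657/2298912.

9478657/2298912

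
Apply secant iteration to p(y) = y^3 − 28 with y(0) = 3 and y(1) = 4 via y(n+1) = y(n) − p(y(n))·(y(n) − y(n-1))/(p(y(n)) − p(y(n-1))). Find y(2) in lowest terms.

112/37

p(3) = −1, p(4) = 36. y(2) = 4 − 36·(4 − 3)/(36 − (−1)) = 112/37.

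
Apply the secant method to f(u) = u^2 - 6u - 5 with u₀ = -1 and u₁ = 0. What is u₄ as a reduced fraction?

f(-1) = 2, f(0) = -5. u₂ = 0 - (-5)·(0 - (-1))/((-5) - 2) = -5/7.
f(0) = -5, f(-5/7) = -10/49. u₃ = (-5/7) - (-10/49)·((-5/7) - 0)/((-10/49) - (-5)) = -35/47.
f(-5/7) = -10/49, f(-35/47) = 50/2209. u₄ = (-35/47) - (50/2209)·((-35/47) - (-5/7))/((50/2209) - (-10/49)) = -910/1227.

-910/1227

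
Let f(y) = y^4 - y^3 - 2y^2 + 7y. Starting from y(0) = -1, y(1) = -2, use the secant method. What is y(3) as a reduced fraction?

-32384/16921

f(-1) = -7, f(-2) = 2. y(2) = (-2) - 2·((-2) - (-1))/(2 - (-7)) = -16/9.
f(-2) = 2, f(-16/9) = -20720/6561. y(3) = (-16/9) - (-20720/6561)·((-16/9) - (-2))/((-20720/6561) - 2) = -32384/16921.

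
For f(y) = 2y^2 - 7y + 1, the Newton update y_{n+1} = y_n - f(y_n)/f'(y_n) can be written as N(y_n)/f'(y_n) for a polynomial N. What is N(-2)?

7

f'(y) = 4y - 7.
N(y) = y·f'(y) - f(y) = y·(4y - 7) - (2y^2 - 7y + 1) = 2y^2 - 1.
N(-2) = 7.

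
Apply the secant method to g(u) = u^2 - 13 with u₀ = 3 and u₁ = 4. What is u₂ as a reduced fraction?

g(3) = -4, g(4) = 3. u₂ = 4 - 3·(4 - 3)/(3 - (-4)) = 25/7.

25/7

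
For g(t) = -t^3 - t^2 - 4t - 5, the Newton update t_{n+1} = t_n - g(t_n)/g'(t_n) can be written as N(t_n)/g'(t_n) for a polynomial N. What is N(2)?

g'(t) = -3t^2 - 2t - 4.
N(t) = t·g'(t) - g(t) = t·(-3t^2 - 2t - 4) - (-t^3 - t^2 - 4t - 5) = -2t^3 - t^2 + 5.
N(2) = -15.

-15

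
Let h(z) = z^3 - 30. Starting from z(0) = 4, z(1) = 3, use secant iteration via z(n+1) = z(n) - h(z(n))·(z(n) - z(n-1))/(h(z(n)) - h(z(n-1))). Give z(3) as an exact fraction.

39340/12657

h(4) = 34, h(3) = -3. z(2) = 3 - (-3)·(3 - 4)/((-3) - 34) = 114/37.
h(3) = -3, h(114/37) = -38046/50653. z(3) = (114/37) - (-38046/50653)·((114/37) - 3)/((-38046/50653) - (-3)) = 39340/12657.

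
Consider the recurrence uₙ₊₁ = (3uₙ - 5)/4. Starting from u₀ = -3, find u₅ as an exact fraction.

u₁ = (3·(-3) - 5)/4 = -7/2.
u₂ = (3·(-7/2) - 5)/4 = -31/8.
u₃ = (3·(-31/8) - 5)/4 = -133/32.
u₄ = (3·(-133/32) - 5)/4 = -559/128.
u₅ = (3·(-559/128) - 5)/4 = -2317/512.

-2317/512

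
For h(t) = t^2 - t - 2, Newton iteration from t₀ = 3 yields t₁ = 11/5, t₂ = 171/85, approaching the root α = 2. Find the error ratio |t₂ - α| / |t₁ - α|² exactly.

t₁ - α = 11/5 - 2 = 1/5, so |t₁ - α| = 1/5.
t₂ - α = 171/85 - 2 = 1/85, so |t₂ - α| = 1/85.
|t₁ - α|² = 1/25.
Ratio = (1/85) / (1/25) = 5/17.

5/17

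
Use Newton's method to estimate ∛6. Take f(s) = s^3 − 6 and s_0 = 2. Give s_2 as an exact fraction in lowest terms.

1979/1089

f'(s) = 3s^2.
f(2) = 2, f'(2) = 12, so s_1 = 2 − 2/12 = 11/6.
f(11/6) = 35/216, f'(11/6) = 121/12, so s_2 = (11/6) − (35/216)/(121/12) = 1979/1089.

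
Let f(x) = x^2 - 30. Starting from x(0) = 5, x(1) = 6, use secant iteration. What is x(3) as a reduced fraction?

115/21

f(5) = -5, f(6) = 6. x(2) = 6 - 6·(6 - 5)/(6 - (-5)) = 60/11.
f(6) = 6, f(60/11) = -30/121. x(3) = (60/11) - (-30/121)·((60/11) - 6)/((-30/121) - 6) = 115/21.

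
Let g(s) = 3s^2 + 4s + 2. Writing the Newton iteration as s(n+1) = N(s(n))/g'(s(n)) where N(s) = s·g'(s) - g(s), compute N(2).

10

g'(s) = 6s + 4.
N(s) = s·g'(s) - g(s) = s·(6s + 4) - (3s^2 + 4s + 2) = 3s^2 - 2.
N(2) = 10.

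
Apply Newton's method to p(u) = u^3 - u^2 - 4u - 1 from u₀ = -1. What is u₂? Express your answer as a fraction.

p'(u) = 3u^2 - 2u - 4.
p(-1) = 1, p'(-1) = 1, so u₁ = (-1) - 1/1 = -2.
p(-2) = -5, p'(-2) = 12, so u₂ = (-2) - (-5)/12 = -19/12.

-19/12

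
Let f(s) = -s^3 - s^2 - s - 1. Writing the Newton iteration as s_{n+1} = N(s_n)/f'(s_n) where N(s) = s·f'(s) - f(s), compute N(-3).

46

f'(s) = -3s^2 - 2s - 1.
N(s) = s·f'(s) - f(s) = s·(-3s^2 - 2s - 1) - (-s^3 - s^2 - s - 1) = -2s^3 - s^2 + 1.
N(-3) = 46.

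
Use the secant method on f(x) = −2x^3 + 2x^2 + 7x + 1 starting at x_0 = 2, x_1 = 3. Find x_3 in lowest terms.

f(2) = 7, f(3) = −14. x_2 = 3 − (−14)·(3 − 2)/((−14) − 7) = 7/3.
f(3) = −14, f(7/3) = 76/27. x_3 = (7/3) − (76/27)·((7/3) − 3)/((76/27) − (−14)) = 555/227.

555/227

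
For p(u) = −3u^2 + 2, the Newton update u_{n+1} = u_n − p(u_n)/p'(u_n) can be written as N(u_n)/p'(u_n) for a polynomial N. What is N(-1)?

p'(u) = −6u.
N(u) = u·p'(u) − p(u) = u·(−6u) − (−3u^2 + 2) = −3u^2 − 2.
N(-1) = −5.

−5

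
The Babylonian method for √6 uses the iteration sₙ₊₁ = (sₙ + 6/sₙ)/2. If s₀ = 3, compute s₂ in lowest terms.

s₁ = (3 + 6/3)/2 = 5/2.
s₂ = (5/2 + 6/(5/2))/2 = 49/20.

49/20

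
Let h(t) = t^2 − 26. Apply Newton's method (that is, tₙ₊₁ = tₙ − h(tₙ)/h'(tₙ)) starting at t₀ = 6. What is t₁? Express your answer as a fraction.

31/6

h'(t) = 2t.
h(6) = 10, h'(6) = 12, so t₁ = 6 − 10/12 = 31/6.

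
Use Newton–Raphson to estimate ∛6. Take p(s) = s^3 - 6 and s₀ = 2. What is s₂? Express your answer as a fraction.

1979/1089

p'(s) = 3s^2.
p(2) = 2, p'(2) = 12, so s₁ = 2 - 2/12 = 11/6.
p(11/6) = 35/216, p'(11/6) = 121/12, so s₂ = (11/6) - (35/216)/(121/12) = 1979/1089.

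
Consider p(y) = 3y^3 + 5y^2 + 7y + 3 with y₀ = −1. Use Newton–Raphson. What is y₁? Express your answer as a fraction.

p'(y) = 9y^2 + 10y + 7.
p(−1) = −2, p'(−1) = 6, so y₁ = (−1) − (−2)/6 = −2/3.

−2/3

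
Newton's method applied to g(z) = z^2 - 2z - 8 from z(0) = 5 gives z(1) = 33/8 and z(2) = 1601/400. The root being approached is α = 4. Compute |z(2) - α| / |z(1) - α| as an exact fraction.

1/50

z(1) - α = 33/8 - 4 = 1/8, so |z(1) - α| = 1/8.
z(2) - α = 1601/400 - 4 = 1/400, so |z(2) - α| = 1/400.
Ratio = (1/400) / (1/8) = 1/50.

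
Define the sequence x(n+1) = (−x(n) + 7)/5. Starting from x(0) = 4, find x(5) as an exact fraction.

x(1) = (−4 + 7)/5 = 3/5.
x(2) = (−(3/5) + 7)/5 = 32/25.
x(3) = (−(32/25) + 7)/5 = 143/125.
x(4) = (−(143/125) + 7)/5 = 732/625.
x(5) = (−(732/625) + 7)/5 = 3643/3125.

3643/3125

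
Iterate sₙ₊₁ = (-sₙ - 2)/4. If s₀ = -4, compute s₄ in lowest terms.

-53/128

s₁ = (-(-4) - 2)/4 = 1/2.
s₂ = (-(1/2) - 2)/4 = -5/8.
s₃ = (-(-5/8) - 2)/4 = -11/32.
s₄ = (-(-11/32) - 2)/4 = -53/128.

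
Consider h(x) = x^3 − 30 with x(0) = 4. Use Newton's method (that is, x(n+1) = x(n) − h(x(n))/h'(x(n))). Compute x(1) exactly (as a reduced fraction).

79/24

h'(x) = 3x^2.
h(4) = 34, h'(4) = 48, so x(1) = 4 − 34/48 = 79/24.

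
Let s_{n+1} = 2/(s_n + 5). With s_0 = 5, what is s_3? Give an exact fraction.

13/35

s_1 = 2/(5 + 5) = 1/5.
s_2 = 2/(1/5 + 5) = 5/13.
s_3 = 2/(5/13 + 5) = 13/35.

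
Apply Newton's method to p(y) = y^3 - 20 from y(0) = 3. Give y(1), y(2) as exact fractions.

p'(y) = 3y^2.
p(3) = 7, p'(3) = 27, so y(1) = 3 - 7/27 = 74/27.
p(74/27) = 11564/19683, p'(74/27) = 5476/243, so y(2) = (74/27) - (11564/19683)/(5476/243) = 301027/110889.

y(1) = 74/27, y(2) = 301027/110889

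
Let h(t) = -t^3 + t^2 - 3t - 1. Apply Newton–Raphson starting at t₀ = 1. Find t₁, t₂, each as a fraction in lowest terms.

t₁ = 0, t₂ = -1/3

h'(t) = -3t^2 + 2t - 3.
h(1) = -4, h'(1) = -4, so t₁ = 1 - (-4)/(-4) = 0.
h(0) = -1, h'(0) = -3, so t₂ = 0 - (-1)/(-3) = -1/3.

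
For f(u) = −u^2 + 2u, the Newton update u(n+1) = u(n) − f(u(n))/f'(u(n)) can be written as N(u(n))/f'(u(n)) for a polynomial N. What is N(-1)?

−1

f'(u) = −2u + 2.
N(u) = u·f'(u) − f(u) = u·(−2u + 2) − (−u^2 + 2u) = −u^2.
N(-1) = −1.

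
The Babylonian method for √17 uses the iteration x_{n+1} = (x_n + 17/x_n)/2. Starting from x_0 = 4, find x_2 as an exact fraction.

2177/528

x_1 = (4 + 17/4)/2 = 33/8.
x_2 = (33/8 + 17/(33/8))/2 = 2177/528.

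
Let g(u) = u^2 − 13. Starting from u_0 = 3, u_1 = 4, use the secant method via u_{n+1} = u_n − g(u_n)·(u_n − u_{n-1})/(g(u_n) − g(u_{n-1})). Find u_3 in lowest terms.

g(3) = −4, g(4) = 3. u_2 = 4 − 3·(4 − 3)/(3 − (−4)) = 25/7.
g(4) = 3, g(25/7) = −12/49. u_3 = (25/7) − (−12/49)·((25/7) − 4)/((−12/49) − 3) = 191/53.

191/53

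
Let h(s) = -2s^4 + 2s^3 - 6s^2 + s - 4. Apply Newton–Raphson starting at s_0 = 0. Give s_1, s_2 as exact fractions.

s_1 = 4, s_2 = 1372/463

h'(s) = -8s^3 + 6s^2 - 12s + 1.
h(0) = -4, h'(0) = 1, so s_1 = 0 - (-4)/1 = 4.
h(4) = -480, h'(4) = -463, so s_2 = 4 - (-480)/(-463) = 1372/463.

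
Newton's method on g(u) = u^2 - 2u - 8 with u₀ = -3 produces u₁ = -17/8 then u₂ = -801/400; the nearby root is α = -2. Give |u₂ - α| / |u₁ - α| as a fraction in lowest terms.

1/50

u₁ - α = -17/8 - (-2) = -17/8 + 2 = -1/8, so |u₁ - α| = 1/8.
u₂ - α = -801/400 - (-2) = -801/400 + 2 = -1/400, so |u₂ - α| = 1/400.
Ratio = (1/400) / (1/8) = 1/50.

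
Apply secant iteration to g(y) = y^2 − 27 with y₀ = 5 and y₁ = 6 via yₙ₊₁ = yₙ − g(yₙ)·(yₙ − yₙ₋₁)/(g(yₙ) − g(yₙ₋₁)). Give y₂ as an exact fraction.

g(5) = −2, g(6) = 9. y₂ = 6 − 9·(6 − 5)/(9 − (−2)) = 57/11.

57/11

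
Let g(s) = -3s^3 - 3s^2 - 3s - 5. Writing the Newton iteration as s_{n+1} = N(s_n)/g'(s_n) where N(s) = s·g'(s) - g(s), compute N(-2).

g'(s) = -9s^2 - 6s - 3.
N(s) = s·g'(s) - g(s) = s·(-9s^2 - 6s - 3) - (-3s^3 - 3s^2 - 3s - 5) = -6s^3 - 3s^2 + 5.
N(-2) = 41.

41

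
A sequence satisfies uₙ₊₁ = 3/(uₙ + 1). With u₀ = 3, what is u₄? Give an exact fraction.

57/40

u₁ = 3/(3 + 1) = 3/4.
u₂ = 3/(3/4 + 1) = 12/7.
u₃ = 3/(12/7 + 1) = 21/19.
u₄ = 3/(21/19 + 1) = 57/40.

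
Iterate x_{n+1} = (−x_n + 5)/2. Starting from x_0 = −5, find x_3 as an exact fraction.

5/2

x_1 = (−(−5) + 5)/2 = 5.
x_2 = (−5 + 5)/2 = 0.
x_3 = (−0 + 5)/2 = 5/2.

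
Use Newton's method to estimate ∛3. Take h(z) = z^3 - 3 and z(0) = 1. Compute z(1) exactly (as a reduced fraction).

h'(z) = 3z^2.
h(1) = -2, h'(1) = 3, so z(1) = 1 - (-2)/3 = 5/3.

5/3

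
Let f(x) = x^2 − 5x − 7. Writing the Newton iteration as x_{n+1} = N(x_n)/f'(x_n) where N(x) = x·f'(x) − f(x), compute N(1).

f'(x) = 2x − 5.
N(x) = x·f'(x) − f(x) = x·(2x − 5) − (x^2 − 5x − 7) = x^2 + 7.
N(1) = 8.

8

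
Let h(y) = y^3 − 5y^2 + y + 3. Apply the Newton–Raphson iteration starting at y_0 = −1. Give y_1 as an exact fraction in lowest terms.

−5/7

h'(y) = 3y^2 − 10y + 1.
h(−1) = −4, h'(−1) = 14, so y_1 = (−1) − (−4)/14 = −5/7.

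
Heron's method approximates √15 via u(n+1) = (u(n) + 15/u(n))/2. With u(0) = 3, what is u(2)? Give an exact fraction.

u(1) = (3 + 15/3)/2 = 4.
u(2) = (4 + 15/4)/2 = 31/8.

31/8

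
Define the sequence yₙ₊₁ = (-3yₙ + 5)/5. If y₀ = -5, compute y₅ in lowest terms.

y₁ = (-3·(-5) + 5)/5 = 4.
y₂ = (-3·4 + 5)/5 = -7/5.
y₃ = (-3·(-7/5) + 5)/5 = 46/25.
y₄ = (-3·(46/25) + 5)/5 = -13/125.
y₅ = (-3·(-13/125) + 5)/5 = 664/625.

664/625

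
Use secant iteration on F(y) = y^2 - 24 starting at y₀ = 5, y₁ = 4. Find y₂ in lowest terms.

44/9

F(5) = 1, F(4) = -8. y₂ = 4 - (-8)·(4 - 5)/((-8) - 1) = 44/9.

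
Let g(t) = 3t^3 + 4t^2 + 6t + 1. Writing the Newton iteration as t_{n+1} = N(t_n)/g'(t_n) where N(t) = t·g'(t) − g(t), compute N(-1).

g'(t) = 9t^2 + 8t + 6.
N(t) = t·g'(t) − g(t) = t·(9t^2 + 8t + 6) − (3t^3 + 4t^2 + 6t + 1) = 6t^3 + 4t^2 − 1.
N(-1) = −3.

−3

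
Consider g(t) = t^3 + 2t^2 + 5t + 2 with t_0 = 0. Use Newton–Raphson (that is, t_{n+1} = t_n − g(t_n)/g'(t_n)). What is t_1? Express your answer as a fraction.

g'(t) = 3t^2 + 4t + 5.
g(0) = 2, g'(0) = 5, so t_1 = 0 − 2/5 = −2/5.

−2/5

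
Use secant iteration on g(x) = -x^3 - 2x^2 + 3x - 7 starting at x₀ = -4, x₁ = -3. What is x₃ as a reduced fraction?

-20287/5829

g(-4) = 13, g(-3) = -7. x₂ = (-3) - (-7)·((-3) - (-4))/((-7) - 13) = -67/20.
g(-3) = -7, g(-67/20) = -15197/8000. x₃ = (-67/20) - (-15197/8000)·((-67/20) - (-3))/((-15197/8000) - (-7)) = -20287/5829.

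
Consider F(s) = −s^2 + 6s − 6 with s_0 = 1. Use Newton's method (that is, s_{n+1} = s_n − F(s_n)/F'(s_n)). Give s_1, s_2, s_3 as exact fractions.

s_1 = 5/4, s_2 = 71/56, s_3 = 13775/10864

F'(s) = −2s + 6.
F(1) = −1, F'(1) = 4, so s_1 = 1 − (−1)/4 = 5/4.
F(5/4) = −1/16, F'(5/4) = 7/2, so s_2 = (5/4) − (−1/16)/(7/2) = 71/56.
F(71/56) = −1/3136, F'(71/56) = 97/28, so s_3 = (71/56) − (−1/3136)/(97/28) = 13775/10864.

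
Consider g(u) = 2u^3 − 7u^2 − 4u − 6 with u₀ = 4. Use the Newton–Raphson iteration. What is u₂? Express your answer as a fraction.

18773/4518

g'(u) = 6u^2 − 14u − 4.
g(4) = −6, g'(4) = 36, so u₁ = 4 − (−6)/36 = 25/6.
g(25/6) = 13/27, g'(25/6) = 251/6, so u₂ = (25/6) − (13/27)/(251/6) = 18773/4518.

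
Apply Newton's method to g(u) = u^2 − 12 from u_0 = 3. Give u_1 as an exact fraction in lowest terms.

g'(u) = 2u.
g(3) = −3, g'(3) = 6, so u_1 = 3 − (−3)/6 = 7/2.

7/2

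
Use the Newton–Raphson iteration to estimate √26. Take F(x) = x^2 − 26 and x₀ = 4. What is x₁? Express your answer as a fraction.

21/4

F'(x) = 2x.
F(4) = −10, F'(4) = 8, so x₁ = 4 − (−10)/8 = 21/4.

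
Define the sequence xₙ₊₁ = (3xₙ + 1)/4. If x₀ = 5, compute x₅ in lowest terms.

499/256

x₁ = (3·5 + 1)/4 = 4.
x₂ = (3·4 + 1)/4 = 13/4.
x₃ = (3·(13/4) + 1)/4 = 43/16.
x₄ = (3·(43/16) + 1)/4 = 145/64.
x₅ = (3·(145/64) + 1)/4 = 499/256.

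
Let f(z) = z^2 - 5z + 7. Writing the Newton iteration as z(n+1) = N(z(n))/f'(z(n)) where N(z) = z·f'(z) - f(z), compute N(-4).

9

f'(z) = 2z - 5.
N(z) = z·f'(z) - f(z) = z·(2z - 5) - (z^2 - 5z + 7) = z^2 - 7.
N(-4) = 9.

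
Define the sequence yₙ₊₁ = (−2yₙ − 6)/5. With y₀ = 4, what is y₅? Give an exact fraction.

y₁ = (−2·4 − 6)/5 = −14/5.
y₂ = (−2·(−14/5) − 6)/5 = −2/25.
y₃ = (−2·(−2/25) − 6)/5 = −146/125.
y₄ = (−2·(−146/125) − 6)/5 = −458/625.
y₅ = (−2·(−458/625) − 6)/5 = −2834/3125.

−2834/3125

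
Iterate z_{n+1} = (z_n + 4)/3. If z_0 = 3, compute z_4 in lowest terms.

z_1 = (3 + 4)/3 = 7/3.
z_2 = ((7/3) + 4)/3 = 19/9.
z_3 = ((19/9) + 4)/3 = 55/27.
z_4 = ((55/27) + 4)/3 = 163/81.

163/81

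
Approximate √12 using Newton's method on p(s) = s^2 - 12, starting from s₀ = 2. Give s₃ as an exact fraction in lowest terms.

97/28

p'(s) = 2s.
p(2) = -8, p'(2) = 4, so s₁ = 2 - (-8)/4 = 4.
p(4) = 4, p'(4) = 8, so s₂ = 4 - 4/8 = 7/2.
p(7/2) = 1/4, p'(7/2) = 7, so s₃ = (7/2) - (1/4)/7 = 97/28.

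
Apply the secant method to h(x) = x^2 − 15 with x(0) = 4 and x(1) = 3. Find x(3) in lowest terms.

h(4) = 1, h(3) = −6. x(2) = 3 − (−6)·(3 − 4)/((−6) − 1) = 27/7.
h(3) = −6, h(27/7) = −6/49. x(3) = (27/7) − (−6/49)·((27/7) − 3)/((−6/49) − (−6)) = 31/8.

31/8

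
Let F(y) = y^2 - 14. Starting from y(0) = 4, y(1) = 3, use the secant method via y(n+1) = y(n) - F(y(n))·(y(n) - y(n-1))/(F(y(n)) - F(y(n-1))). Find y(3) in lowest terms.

176/47

F(4) = 2, F(3) = -5. y(2) = 3 - (-5)·(3 - 4)/((-5) - 2) = 26/7.
F(3) = -5, F(26/7) = -10/49. y(3) = (26/7) - (-10/49)·((26/7) - 3)/((-10/49) - (-5)) = 176/47.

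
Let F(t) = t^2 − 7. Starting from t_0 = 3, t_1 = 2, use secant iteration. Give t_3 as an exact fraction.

61/23

F(3) = 2, F(2) = −3. t_2 = 2 − (−3)·(2 − 3)/((−3) − 2) = 13/5.
F(2) = −3, F(13/5) = −6/25. t_3 = (13/5) − (−6/25)·((13/5) − 2)/((−6/25) − (−3)) = 61/23.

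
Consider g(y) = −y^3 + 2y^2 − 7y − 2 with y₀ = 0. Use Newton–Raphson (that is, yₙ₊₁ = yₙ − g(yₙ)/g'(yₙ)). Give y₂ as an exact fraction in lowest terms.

−758/2877

g'(y) = −3y^2 + 4y − 7.
g(0) = −2, g'(0) = −7, so y₁ = 0 − (−2)/(−7) = −2/7.
g(−2/7) = 64/343, g'(−2/7) = −411/49, so y₂ = (−2/7) − (64/343)/(−411/49) = −758/2877.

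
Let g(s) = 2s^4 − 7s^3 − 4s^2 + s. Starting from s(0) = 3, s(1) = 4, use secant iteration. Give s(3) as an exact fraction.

1127196/283847

g(3) = −60, g(4) = 4. s(2) = 4 − 4·(4 − 3)/(4 − (−60)) = 63/16.
g(4) = 4, g(63/16) = −152775/32768. s(3) = (63/16) − (−152775/32768)·((63/16) − 4)/((−152775/32768) − 4) = 1127196/283847.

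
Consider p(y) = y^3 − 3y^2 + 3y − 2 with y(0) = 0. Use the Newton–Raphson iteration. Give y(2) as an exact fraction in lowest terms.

34/9

p'(y) = 3y^2 − 6y + 3.
p(0) = −2, p'(0) = 3, so y(1) = 0 − (−2)/3 = 2/3.
p(2/3) = −28/27, p'(2/3) = 1/3, so y(2) = (2/3) − (−28/27)/(1/3) = 34/9.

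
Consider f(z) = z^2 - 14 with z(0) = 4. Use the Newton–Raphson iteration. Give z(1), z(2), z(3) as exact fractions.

z(1) = 15/4, z(2) = 449/120, z(3) = 403201/107760

f'(z) = 2z.
f(4) = 2, f'(4) = 8, so z(1) = 4 - 2/8 = 15/4.
f(15/4) = 1/16, f'(15/4) = 15/2, so z(2) = (15/4) - (1/16)/(15/2) = 449/120.
f(449/120) = 1/14400, f'(449/120) = 449/60, so z(3) = (449/120) - (1/14400)/(449/60) = 403201/107760.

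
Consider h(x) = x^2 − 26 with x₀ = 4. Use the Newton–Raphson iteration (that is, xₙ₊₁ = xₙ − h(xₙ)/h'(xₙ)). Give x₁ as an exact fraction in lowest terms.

21/4

h'(x) = 2x.
h(4) = −10, h'(4) = 8, so x₁ = 4 − (−10)/8 = 21/4.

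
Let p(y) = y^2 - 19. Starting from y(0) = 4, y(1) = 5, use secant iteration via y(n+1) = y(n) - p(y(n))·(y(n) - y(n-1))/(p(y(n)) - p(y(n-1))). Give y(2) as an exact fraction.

13/3

p(4) = -3, p(5) = 6. y(2) = 5 - 6·(5 - 4)/(6 - (-3)) = 13/3.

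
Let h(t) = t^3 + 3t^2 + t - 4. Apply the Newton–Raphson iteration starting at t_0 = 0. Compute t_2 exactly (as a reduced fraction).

h'(t) = 3t^2 + 6t + 1.
h(0) = -4, h'(0) = 1, so t_1 = 0 - (-4)/1 = 4.
h(4) = 112, h'(4) = 73, so t_2 = 4 - 112/73 = 180/73.

180/73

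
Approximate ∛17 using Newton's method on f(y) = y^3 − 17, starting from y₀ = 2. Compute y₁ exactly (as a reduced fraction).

f'(y) = 3y^2.
f(2) = −9, f'(2) = 12, so y₁ = 2 − (−9)/12 = 11/4.

11/4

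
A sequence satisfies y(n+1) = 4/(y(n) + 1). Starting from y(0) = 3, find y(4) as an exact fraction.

y(1) = 4/(3 + 1) = 1.
y(2) = 4/(1 + 1) = 2.
y(3) = 4/(2 + 1) = 4/3.
y(4) = 4/(4/3 + 1) = 12/7.

12/7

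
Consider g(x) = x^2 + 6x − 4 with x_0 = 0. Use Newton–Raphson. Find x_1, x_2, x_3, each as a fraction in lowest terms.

x_1 = 2/3, x_2 = 20/33, x_3 = 2378/3927

g'(x) = 2x + 6.
g(0) = −4, g'(0) = 6, so x_1 = 0 − (−4)/6 = 2/3.
g(2/3) = 4/9, g'(2/3) = 22/3, so x_2 = (2/3) − (4/9)/(22/3) = 20/33.
g(20/33) = 4/1089, g'(20/33) = 238/33, so x_3 = (20/33) − (4/1089)/(238/33) = 2378/3927.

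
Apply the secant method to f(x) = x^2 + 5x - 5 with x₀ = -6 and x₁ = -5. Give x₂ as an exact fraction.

-35/6

f(-6) = 1, f(-5) = -5. x₂ = (-5) - (-5)·((-5) - (-6))/((-5) - 1) = -35/6.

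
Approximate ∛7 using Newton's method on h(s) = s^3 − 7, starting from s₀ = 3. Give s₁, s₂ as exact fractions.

h'(s) = 3s^2.
h(3) = 20, h'(3) = 27, so s₁ = 3 − 20/27 = 61/27.
h(61/27) = 89200/19683, h'(61/27) = 3721/243, so s₂ = (61/27) − (89200/19683)/(3721/243) = 591743/301401.

s₁ = 61/27, s₂ = 591743/301401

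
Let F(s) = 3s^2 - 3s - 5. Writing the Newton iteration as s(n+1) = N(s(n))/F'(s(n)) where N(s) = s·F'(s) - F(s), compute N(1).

8

F'(s) = 6s - 3.
N(s) = s·F'(s) - F(s) = s·(6s - 3) - (3s^2 - 3s - 5) = 3s^2 + 5.
N(1) = 8.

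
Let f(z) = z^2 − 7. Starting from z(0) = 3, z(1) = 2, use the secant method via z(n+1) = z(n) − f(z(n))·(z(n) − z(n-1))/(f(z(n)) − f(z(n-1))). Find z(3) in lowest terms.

f(3) = 2, f(2) = −3. z(2) = 2 − (−3)·(2 − 3)/((−3) − 2) = 13/5.
f(2) = −3, f(13/5) = −6/25. z(3) = (13/5) − (−6/25)·((13/5) − 2)/((−6/25) − (−3)) = 61/23.

61/23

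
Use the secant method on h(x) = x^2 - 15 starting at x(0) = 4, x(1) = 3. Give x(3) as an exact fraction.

31/8

h(4) = 1, h(3) = -6. x(2) = 3 - (-6)·(3 - 4)/((-6) - 1) = 27/7.
h(3) = -6, h(27/7) = -6/49. x(3) = (27/7) - (-6/49)·((27/7) - 3)/((-6/49) - (-6)) = 31/8.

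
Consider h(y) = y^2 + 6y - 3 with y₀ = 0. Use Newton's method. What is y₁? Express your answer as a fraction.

h'(y) = 2y + 6.
h(0) = -3, h'(0) = 6, so y₁ = 0 - (-3)/6 = 1/2.

1/2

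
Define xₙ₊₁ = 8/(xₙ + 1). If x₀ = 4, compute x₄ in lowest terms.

x₁ = 8/(4 + 1) = 8/5.
x₂ = 8/(8/5 + 1) = 40/13.
x₃ = 8/(40/13 + 1) = 104/53.
x₄ = 8/(104/53 + 1) = 424/157.

424/157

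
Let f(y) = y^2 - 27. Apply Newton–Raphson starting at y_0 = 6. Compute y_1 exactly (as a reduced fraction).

21/4

f'(y) = 2y.
f(6) = 9, f'(6) = 12, so y_1 = 6 - 9/12 = 21/4.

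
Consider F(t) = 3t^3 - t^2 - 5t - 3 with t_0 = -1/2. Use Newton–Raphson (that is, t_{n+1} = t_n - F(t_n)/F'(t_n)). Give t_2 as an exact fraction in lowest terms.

-2491/3101

F'(t) = 9t^2 - 2t - 5.
F(-1/2) = -9/8, F'(-1/2) = -7/4, so t_1 = (-1/2) - (-9/8)/(-7/4) = -8/7.
F(-8/7) = -1053/343, F'(-8/7) = 443/49, so t_2 = (-8/7) - (-1053/343)/(443/49) = -2491/3101.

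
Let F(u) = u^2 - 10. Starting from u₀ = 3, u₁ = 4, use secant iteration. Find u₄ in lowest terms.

3488/1103

F(3) = -1, F(4) = 6. u₂ = 4 - 6·(4 - 3)/(6 - (-1)) = 22/7.
F(4) = 6, F(22/7) = -6/49. u₃ = (22/7) - (-6/49)·((22/7) - 4)/((-6/49) - 6) = 79/25.
F(22/7) = -6/49, F(79/25) = -9/625. u₄ = (79/25) - (-9/625)·((79/25) - (22/7))/((-9/625) - (-6/49)) = 3488/1103.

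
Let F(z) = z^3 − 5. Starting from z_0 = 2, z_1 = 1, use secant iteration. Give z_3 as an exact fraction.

443/247

F(2) = 3, F(1) = −4. z_2 = 1 − (−4)·(1 − 2)/((−4) − 3) = 11/7.
F(1) = −4, F(11/7) = −384/343. z_3 = (11/7) − (−384/343)·((11/7) − 1)/((−384/343) − (−4)) = 443/247.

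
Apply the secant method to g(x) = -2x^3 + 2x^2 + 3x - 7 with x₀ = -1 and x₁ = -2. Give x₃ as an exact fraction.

g(-1) = -6, g(-2) = 11. x₂ = (-2) - 11·((-2) - (-1))/(11 - (-6)) = -23/17.
g(-2) = 11, g(-23/17) = -12012/4913. x₃ = (-23/17) - (-12012/4913)·((-23/17) - (-2))/((-12012/4913) - 11) = -8831/6005.

-8831/6005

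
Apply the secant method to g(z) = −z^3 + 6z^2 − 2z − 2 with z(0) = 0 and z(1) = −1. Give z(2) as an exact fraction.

g(0) = −2, g(−1) = 7. z(2) = (−1) − 7·((−1) − 0)/(7 − (−2)) = −2/9.

−2/9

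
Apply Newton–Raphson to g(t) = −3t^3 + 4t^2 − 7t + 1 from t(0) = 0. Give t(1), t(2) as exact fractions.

t(1) = 1/7, t(2) = 321/2072

g'(t) = −9t^2 + 8t − 7.
g(0) = 1, g'(0) = −7, so t(1) = 0 − 1/(−7) = 1/7.
g(1/7) = 25/343, g'(1/7) = −296/49, so t(2) = (1/7) − (25/343)/(−296/49) = 321/2072.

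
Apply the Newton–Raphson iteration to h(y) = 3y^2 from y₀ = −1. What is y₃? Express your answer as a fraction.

h'(y) = 6y.
h(−1) = 3, h'(−1) = −6, so y₁ = (−1) − 3/(−6) = −1/2.
h(−1/2) = 3/4, h'(−1/2) = −3, so y₂ = (−1/2) − (3/4)/(−3) = −1/4.
h(−1/4) = 3/16, h'(−1/4) = −3/2, so y₃ = (−1/4) − (3/16)/(−3/2) = −1/8.

−1/8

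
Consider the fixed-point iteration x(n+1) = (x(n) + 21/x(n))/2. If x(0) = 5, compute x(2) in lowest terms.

x(1) = (5 + 21/5)/2 = 23/5.
x(2) = (23/5 + 21/(23/5))/2 = 527/115.

527/115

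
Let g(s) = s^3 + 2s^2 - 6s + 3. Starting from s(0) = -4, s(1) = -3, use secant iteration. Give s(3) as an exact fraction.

g(-4) = -5, g(-3) = 12. s(2) = (-3) - 12·((-3) - (-4))/(12 - (-5)) = -63/17.
g(-3) = 12, g(-63/17) = 8880/4913. s(3) = (-63/17) - (8880/4913)·((-63/17) - (-3))/((8880/4913) - 12) = -5329/1391.

-5329/1391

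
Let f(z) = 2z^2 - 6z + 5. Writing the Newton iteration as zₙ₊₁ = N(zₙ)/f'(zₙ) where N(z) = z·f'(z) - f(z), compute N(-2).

f'(z) = 4z - 6.
N(z) = z·f'(z) - f(z) = z·(4z - 6) - (2z^2 - 6z + 5) = 2z^2 - 5.
N(-2) = 3.

3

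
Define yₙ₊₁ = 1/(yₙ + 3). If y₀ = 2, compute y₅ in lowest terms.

175/578

y₁ = 1/(2 + 3) = 1/5.
y₂ = 1/(1/5 + 3) = 5/16.
y₃ = 1/(5/16 + 3) = 16/53.
y₄ = 1/(16/53 + 3) = 53/175.
y₅ = 1/(53/175 + 3) = 175/578.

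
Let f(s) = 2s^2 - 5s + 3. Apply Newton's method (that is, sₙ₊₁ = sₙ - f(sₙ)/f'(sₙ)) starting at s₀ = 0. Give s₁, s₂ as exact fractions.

f'(s) = 4s - 5.
f(0) = 3, f'(0) = -5, so s₁ = 0 - 3/(-5) = 3/5.
f(3/5) = 18/25, f'(3/5) = -13/5, so s₂ = (3/5) - (18/25)/(-13/5) = 57/65.

s₁ = 3/5, s₂ = 57/65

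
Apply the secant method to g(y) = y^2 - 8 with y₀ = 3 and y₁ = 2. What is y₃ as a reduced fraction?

17/6

g(3) = 1, g(2) = -4. y₂ = 2 - (-4)·(2 - 3)/((-4) - 1) = 14/5.
g(2) = -4, g(14/5) = -4/25. y₃ = (14/5) - (-4/25)·((14/5) - 2)/((-4/25) - (-4)) = 17/6.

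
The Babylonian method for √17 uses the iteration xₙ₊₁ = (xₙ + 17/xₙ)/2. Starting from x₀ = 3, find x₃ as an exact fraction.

x₁ = (3 + 17/3)/2 = 13/3.
x₂ = (13/3 + 17/(13/3))/2 = 161/39.
x₃ = (161/39 + 17/(161/39))/2 = 25889/6279.

25889/6279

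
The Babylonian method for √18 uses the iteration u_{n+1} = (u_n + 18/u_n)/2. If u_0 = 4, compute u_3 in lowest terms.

u_1 = (4 + 18/4)/2 = 17/4.
u_2 = (17/4 + 18/(17/4))/2 = 577/136.
u_3 = (577/136 + 18/(577/136))/2 = 665857/156944.

665857/156944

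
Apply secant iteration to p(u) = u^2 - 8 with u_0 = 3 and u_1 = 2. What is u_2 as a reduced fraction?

14/5

p(3) = 1, p(2) = -4. u_2 = 2 - (-4)·(2 - 3)/((-4) - 1) = 14/5.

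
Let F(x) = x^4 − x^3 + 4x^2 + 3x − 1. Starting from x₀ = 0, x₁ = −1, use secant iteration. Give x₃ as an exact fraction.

F(0) = −1, F(−1) = 2. x₂ = (−1) − 2·((−1) − 0)/(2 − (−1)) = −1/3.
F(−1) = 2, F(−1/3) = −122/81. x₃ = (−1/3) − (−122/81)·((−1/3) − (−1))/((−122/81) − 2) = −44/71.

−44/71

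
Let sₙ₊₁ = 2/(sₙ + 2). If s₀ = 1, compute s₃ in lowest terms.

8/11

s₁ = 2/(1 + 2) = 2/3.
s₂ = 2/(2/3 + 2) = 3/4.
s₃ = 2/(3/4 + 2) = 8/11.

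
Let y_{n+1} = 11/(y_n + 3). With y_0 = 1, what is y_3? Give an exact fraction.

253/113

y_1 = 11/(1 + 3) = 11/4.
y_2 = 11/(11/4 + 3) = 44/23.
y_3 = 11/(44/23 + 3) = 253/113.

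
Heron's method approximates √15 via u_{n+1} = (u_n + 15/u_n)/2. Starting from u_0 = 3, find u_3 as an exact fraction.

1921/496

u_1 = (3 + 15/3)/2 = 4.
u_2 = (4 + 15/4)/2 = 31/8.
u_3 = (31/8 + 15/(31/8))/2 = 1921/496.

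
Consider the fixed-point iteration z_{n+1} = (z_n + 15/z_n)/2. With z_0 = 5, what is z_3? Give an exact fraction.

z_1 = (5 + 15/5)/2 = 4.
z_2 = (4 + 15/4)/2 = 31/8.
z_3 = (31/8 + 15/(31/8))/2 = 1921/496.

1921/496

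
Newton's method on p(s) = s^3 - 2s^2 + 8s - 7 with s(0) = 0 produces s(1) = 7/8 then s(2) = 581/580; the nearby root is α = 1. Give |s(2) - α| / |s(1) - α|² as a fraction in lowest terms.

s(1) - α = 7/8 - 1 = -1/8, so |s(1) - α| = 1/8.
s(2) - α = 581/580 - 1 = 1/580, so |s(2) - α| = 1/580.
|s(1) - α|² = 1/64.
Ratio = (1/580) / (1/64) = 16/145.

16/145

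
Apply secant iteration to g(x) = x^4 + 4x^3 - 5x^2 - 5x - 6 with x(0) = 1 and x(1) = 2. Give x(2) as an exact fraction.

34/23

g(1) = -11, g(2) = 12. x(2) = 2 - 12·(2 - 1)/(12 - (-11)) = 34/23.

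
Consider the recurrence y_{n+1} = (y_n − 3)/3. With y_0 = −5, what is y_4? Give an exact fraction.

−125/81

y_1 = ((−5) − 3)/3 = −8/3.
y_2 = ((−8/3) − 3)/3 = −17/9.
y_3 = ((−17/9) − 3)/3 = −44/27.
y_4 = ((−44/27) − 3)/3 = −125/81.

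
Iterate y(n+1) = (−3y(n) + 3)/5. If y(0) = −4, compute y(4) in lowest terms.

y(1) = (−3·(−4) + 3)/5 = 3.
y(2) = (−3·3 + 3)/5 = −6/5.
y(3) = (−3·(−6/5) + 3)/5 = 33/25.
y(4) = (−3·(33/25) + 3)/5 = −24/125.

−24/125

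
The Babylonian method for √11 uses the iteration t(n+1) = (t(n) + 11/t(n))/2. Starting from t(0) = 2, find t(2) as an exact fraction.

401/120

t(1) = (2 + 11/2)/2 = 15/4.
t(2) = (15/4 + 11/(15/4))/2 = 401/120.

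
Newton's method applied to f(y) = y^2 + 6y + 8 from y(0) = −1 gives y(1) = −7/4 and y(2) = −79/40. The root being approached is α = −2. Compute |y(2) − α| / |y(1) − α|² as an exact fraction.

2/5

y(1) − α = −7/4 − (−2) = −7/4 + 2 = 1/4, so |y(1) − α| = 1/4.
y(2) − α = −79/40 − (−2) = −79/40 + 2 = 1/40, so |y(2) − α| = 1/40.
|y(1) − α|² = 1/16.
Ratio = (1/40) / (1/16) = 2/5.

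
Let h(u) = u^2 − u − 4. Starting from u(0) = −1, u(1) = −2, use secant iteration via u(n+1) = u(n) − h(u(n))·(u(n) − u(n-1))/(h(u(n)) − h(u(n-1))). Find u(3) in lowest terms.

h(−1) = −2, h(−2) = 2. u(2) = (−2) − 2·((−2) − (−1))/(2 − (−2)) = −3/2.
h(−2) = 2, h(−3/2) = −1/4. u(3) = (−3/2) − (−1/4)·((−3/2) − (−2))/((−1/4) − 2) = −14/9.

−14/9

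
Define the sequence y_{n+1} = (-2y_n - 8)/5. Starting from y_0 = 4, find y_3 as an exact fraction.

-184/125

y_1 = (-2·4 - 8)/5 = -16/5.
y_2 = (-2·(-16/5) - 8)/5 = -8/25.
y_3 = (-2·(-8/25) - 8)/5 = -184/125.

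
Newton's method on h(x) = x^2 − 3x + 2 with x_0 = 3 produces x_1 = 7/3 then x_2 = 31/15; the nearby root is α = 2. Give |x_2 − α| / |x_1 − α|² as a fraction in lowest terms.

3/5

x_1 − α = 7/3 − 2 = 1/3, so |x_1 − α| = 1/3.
x_2 − α = 31/15 − 2 = 1/15, so |x_2 − α| = 1/15.
|x_1 − α|² = 1/9.
Ratio = (1/15) / (1/9) = 3/5.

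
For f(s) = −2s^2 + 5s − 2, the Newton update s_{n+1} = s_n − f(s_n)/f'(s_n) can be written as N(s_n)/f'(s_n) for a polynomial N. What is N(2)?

f'(s) = −4s + 5.
N(s) = s·f'(s) − f(s) = s·(−4s + 5) − (−2s^2 + 5s − 2) = −2s^2 + 2.
N(2) = −6.

−6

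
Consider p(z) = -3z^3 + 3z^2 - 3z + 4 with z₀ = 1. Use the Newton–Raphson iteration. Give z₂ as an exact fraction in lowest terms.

p'(z) = -9z^2 + 6z - 3.
p(1) = 1, p'(1) = -6, so z₁ = 1 - 1/(-6) = 7/6.
p(7/6) = -13/72, p'(7/6) = -33/4, so z₂ = (7/6) - (-13/72)/(-33/4) = 340/297.

340/297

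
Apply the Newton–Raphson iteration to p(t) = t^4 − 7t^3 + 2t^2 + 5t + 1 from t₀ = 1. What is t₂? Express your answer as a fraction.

p'(t) = 4t^3 − 21t^2 + 4t + 5.
p(1) = 2, p'(1) = −8, so t₁ = 1 − 2/(−8) = 5/4.
p(5/4) = −219/256, p'(5/4) = −15, so t₂ = (5/4) − (−219/256)/(−15) = 1527/1280.

1527/1280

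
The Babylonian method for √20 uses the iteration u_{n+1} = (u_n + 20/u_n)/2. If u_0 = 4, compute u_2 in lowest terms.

161/36

u_1 = (4 + 20/4)/2 = 9/2.
u_2 = (9/2 + 20/(9/2))/2 = 161/36.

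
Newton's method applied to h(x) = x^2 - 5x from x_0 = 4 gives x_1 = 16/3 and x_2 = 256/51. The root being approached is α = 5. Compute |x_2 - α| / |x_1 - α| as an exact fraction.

1/17

x_1 - α = 16/3 - 5 = 1/3, so |x_1 - α| = 1/3.
x_2 - α = 256/51 - 5 = 1/51, so |x_2 - α| = 1/51.
Ratio = (1/51) / (1/3) = 1/17.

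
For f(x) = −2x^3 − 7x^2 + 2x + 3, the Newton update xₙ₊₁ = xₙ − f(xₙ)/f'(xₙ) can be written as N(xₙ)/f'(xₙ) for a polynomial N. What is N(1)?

f'(x) = −6x^2 − 14x + 2.
N(x) = x·f'(x) − f(x) = x·(−6x^2 − 14x + 2) − (−2x^3 − 7x^2 + 2x + 3) = −4x^3 − 7x^2 − 3.
N(1) = −14.

−14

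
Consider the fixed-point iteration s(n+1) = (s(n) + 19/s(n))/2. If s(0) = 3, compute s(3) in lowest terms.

s(1) = (3 + 19/3)/2 = 14/3.
s(2) = (14/3 + 19/(14/3))/2 = 367/84.
s(3) = (367/84 + 19/(367/84))/2 = 268753/61656.

268753/61656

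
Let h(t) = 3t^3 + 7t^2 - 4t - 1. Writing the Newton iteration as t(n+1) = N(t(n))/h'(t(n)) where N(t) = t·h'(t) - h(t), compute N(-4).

h'(t) = 9t^2 + 14t - 4.
N(t) = t·h'(t) - h(t) = t·(9t^2 + 14t - 4) - (3t^3 + 7t^2 - 4t - 1) = 6t^3 + 7t^2 + 1.
N(-4) = -271.

-271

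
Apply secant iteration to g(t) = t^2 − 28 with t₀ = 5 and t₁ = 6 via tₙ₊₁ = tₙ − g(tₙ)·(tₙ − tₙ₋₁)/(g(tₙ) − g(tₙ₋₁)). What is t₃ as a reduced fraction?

164/31

g(5) = −3, g(6) = 8. t₂ = 6 − 8·(6 − 5)/(8 − (−3)) = 58/11.
g(6) = 8, g(58/11) = −24/121. t₃ = (58/11) − (−24/121)·((58/11) − 6)/((−24/121) − 8) = 164/31.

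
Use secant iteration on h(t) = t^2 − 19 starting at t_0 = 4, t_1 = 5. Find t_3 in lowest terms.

61/14

h(4) = −3, h(5) = 6. t_2 = 5 − 6·(5 − 4)/(6 − (−3)) = 13/3.
h(5) = 6, h(13/3) = −2/9. t_3 = (13/3) − (−2/9)·((13/3) − 5)/((−2/9) − 6) = 61/14.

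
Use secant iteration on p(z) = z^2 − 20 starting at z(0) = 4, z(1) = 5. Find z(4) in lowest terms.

p(4) = −4, p(5) = 5. z(2) = 5 − 5·(5 − 4)/(5 − (−4)) = 40/9.
p(5) = 5, p(40/9) = −20/81. z(3) = (40/9) − (−20/81)·((40/9) − 5)/((−20/81) − 5) = 76/17.
p(40/9) = −20/81, p(76/17) = −4/289. z(4) = (76/17) − (−4/289)·((76/17) − (40/9))/((−4/289) − (−20/81)) = 1525/341.

1525/341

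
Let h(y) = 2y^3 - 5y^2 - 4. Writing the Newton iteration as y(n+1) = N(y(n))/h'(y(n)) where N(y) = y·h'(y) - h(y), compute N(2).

h'(y) = 6y^2 - 10y.
N(y) = y·h'(y) - h(y) = y·(6y^2 - 10y) - (2y^3 - 5y^2 - 4) = 4y^3 - 5y^2 + 4.
N(2) = 16.

16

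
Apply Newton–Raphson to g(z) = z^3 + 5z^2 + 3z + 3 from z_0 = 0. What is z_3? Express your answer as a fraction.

g'(z) = 3z^2 + 10z + 3.
g(0) = 3, g'(0) = 3, so z_1 = 0 - 3/3 = -1.
g(-1) = 4, g'(-1) = -4, so z_2 = (-1) - 4/(-4) = 0.
g(0) = 3, g'(0) = 3, so z_3 = 0 - 3/3 = -1.

-1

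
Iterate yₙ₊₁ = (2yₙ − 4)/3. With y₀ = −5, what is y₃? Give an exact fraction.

y₁ = (2·(−5) − 4)/3 = −14/3.
y₂ = (2·(−14/3) − 4)/3 = −40/9.
y₃ = (2·(−40/9) − 4)/3 = −116/27.

−116/27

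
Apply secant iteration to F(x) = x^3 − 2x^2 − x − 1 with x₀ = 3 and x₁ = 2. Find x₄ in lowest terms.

12539618/4947121

F(3) = 5, F(2) = −3. x₂ = 2 − (−3)·(2 − 3)/((−3) − 5) = 19/8.
F(2) = −3, F(19/8) = −645/512. x₃ = (19/8) − (−645/512)·((19/8) − 2)/((−645/512) − (−3)) = 262/99.
F(19/8) = −645/512, F(262/99) = 855055/970299. x₄ = (262/99) − (855055/970299)·((262/99) − (19/8))/((855055/970299) − (−645/512)) = 12539618/4947121.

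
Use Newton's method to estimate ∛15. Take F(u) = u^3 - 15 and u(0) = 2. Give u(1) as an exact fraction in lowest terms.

31/12

F'(u) = 3u^2.
F(2) = -7, F'(2) = 12, so u(1) = 2 - (-7)/12 = 31/12.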